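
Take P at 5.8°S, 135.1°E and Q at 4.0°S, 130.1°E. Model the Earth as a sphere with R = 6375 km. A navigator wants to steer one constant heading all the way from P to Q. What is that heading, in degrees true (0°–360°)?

Δψ = ln[tan(π/4+φ₂/2)/tan(π/4+φ₁/2)] = +0.0315
Δλ = -0.0873 rad (taken the short way round)
course = atan2(Δλ, Δψ) = 289.87°

289.9°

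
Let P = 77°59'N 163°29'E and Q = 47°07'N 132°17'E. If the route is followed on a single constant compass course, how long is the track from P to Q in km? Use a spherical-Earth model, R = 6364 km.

3710 km

Δψ = ln[tan(π/4+φ₂/2)/tan(π/4+φ₁/2)] = -1.3168;  Δφ = -0.5387 rad,  Δλ = -0.5445 rad
q = Δφ/Δψ = 0.4091
d = R·√(Δφ² + q²Δλ²) = 6364·0.58297 = 3710 km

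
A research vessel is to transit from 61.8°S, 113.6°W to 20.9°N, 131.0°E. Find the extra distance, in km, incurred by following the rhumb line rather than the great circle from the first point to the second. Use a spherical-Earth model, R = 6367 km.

628 km

Great circle: cos σ = sin φ₁ sin φ₂ + cos φ₁ cos φ₂ cos Δλ,  σ = 2.0987 rad → d_gc = 13362.6 km
Rhumb line: Δψ = +1.7547, q = Δφ/Δψ = 0.8226, d_rh = R√(Δφ²+q²Δλ²) = 13990.3 km
Excess = 13990.3 − 13362.6 = 627.7 ≈ 628 km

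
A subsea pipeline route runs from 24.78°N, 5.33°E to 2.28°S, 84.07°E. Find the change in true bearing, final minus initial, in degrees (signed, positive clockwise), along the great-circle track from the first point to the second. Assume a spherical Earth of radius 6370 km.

At departure: θ₁ = atan2(sin Δλ cos φ₂, cos φ₁ sin φ₂ − sin φ₁ cos φ₂ cos Δλ) = 96.86°
At arrival: θ₂ = atan2(sin Δλ cos φ₁, −cos φ₂ sin φ₁ + sin φ₂ cos φ₁ cos Δλ) = 115.56°
Δθ = θ₂ − θ₁ = +18.7°

+18.7°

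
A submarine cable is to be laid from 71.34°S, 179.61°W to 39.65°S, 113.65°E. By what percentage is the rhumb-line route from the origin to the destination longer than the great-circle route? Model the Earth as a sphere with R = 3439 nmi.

Great circle: σ = 0.7928 rad → d_gc = Rσ = 2726.5 nmi
Rhumb: Δφ = +0.5531, Δλ = -1.1648, Δψ = +1.0511, q = Δφ/Δψ = 0.5262 → d_rh = R√(Δφ²+q²Δλ²) = 2839.2 nmi
Excess = (2839.2 − 2726.5) / 2726.5 = 112.7 / 2726.5 = 4.13% ≈ 4.1%

4.1%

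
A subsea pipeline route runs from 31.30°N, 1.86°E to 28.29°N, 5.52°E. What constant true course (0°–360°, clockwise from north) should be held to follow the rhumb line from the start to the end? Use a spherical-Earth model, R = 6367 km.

Meridional parts: M(φ₁)=+0.5757, M(φ₂)=+0.5151 → ΔM = -0.0605;  Δλ = +0.0639 rad
tan C = Δλ / ΔM = -1.0550 → C = 133.47°

133.5°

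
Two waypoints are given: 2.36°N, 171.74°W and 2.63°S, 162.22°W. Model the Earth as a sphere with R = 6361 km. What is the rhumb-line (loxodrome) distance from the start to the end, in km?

1193 km

Rhumb course C = atan2(Δλ, Δψ) with Δψ = ln[tan(π/4+φ₂/2)/tan(π/4+φ₁/2)] = -0.0871, Δλ = +0.1662 → C = 117.67°
d = R·|Δφ| / |cos C| = 6361·0.08709 / 0.46437 = 1193 km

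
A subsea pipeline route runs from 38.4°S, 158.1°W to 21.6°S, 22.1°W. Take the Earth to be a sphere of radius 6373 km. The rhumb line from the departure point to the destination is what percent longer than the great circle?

10.3%

Great circle: σ = 1.8708 rad → d_gc = Rσ = 11922.4 km
Rhumb: Δφ = +0.2932, Δλ = +2.3736, Δψ = +0.3406, q = Δφ/Δψ = 0.8608 → d_rh = R√(Δφ²+q²Δλ²) = 13155.4 km
Excess = (13155.4 − 11922.4) / 11922.4 = 1233.0 / 11922.4 = 10.34% ≈ 10.3%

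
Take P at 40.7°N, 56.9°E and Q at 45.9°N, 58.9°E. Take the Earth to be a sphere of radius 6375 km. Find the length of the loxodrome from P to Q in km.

601 km

Δψ = ln[tan(π/4+φ₂/2)/tan(π/4+φ₁/2)] = +0.1248;  Δφ = +0.0908 rad,  Δλ = +0.0349 rad
q = Δφ/Δψ = 0.7271
d = R·√(Δφ² + q²Δλ²) = 6375·0.09424 = 601 km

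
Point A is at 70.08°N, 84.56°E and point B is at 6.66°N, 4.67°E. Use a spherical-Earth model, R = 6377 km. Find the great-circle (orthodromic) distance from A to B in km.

Haversine: a = sin²(Δφ/2)+cos φ₁ cos φ₂ sin²(Δλ/2) = 0.41578;  σ = 2·atan2(√a,√(1−a))
σ = 80.303° → d = Rσ = 6377·1.40155 = 8938 km

8938 km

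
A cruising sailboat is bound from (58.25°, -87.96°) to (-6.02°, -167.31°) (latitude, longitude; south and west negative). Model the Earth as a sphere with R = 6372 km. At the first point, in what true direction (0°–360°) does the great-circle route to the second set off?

257.8°

θ = atan2( sin Δλ·cos φ₂ ,  cos φ₁ sin φ₂ − sin φ₁ cos φ₂ cos Δλ )
  = atan2(-0.9774, -0.2115) = 257.79°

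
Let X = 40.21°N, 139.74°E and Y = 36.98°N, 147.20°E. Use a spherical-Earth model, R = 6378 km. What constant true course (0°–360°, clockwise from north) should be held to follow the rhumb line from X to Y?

119.0°

Δψ = ln[tan(π/4+φ₂/2)/tan(π/4+φ₁/2)] = -0.0722
Δλ = +0.1302 rad (taken the short way round)
course = atan2(Δλ, Δψ) = 118.99°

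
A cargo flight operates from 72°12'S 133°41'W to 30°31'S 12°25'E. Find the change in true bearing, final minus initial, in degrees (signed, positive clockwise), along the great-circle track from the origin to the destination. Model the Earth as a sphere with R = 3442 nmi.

-139.9°

At departure: θ₁ = atan2(sin Δλ cos φ₂, cos φ₁ sin φ₂ − sin φ₁ cos φ₂ cos Δλ) = 150.11°
At arrival: θ₂ = atan2(sin Δλ cos φ₁, −cos φ₂ sin φ₁ + sin φ₂ cos φ₁ cos Δλ) = 10.18°
Δθ = θ₂ − θ₁ = -139.9°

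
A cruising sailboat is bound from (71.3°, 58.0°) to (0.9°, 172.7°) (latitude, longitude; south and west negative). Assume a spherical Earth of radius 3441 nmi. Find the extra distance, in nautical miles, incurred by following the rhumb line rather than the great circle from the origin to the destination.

Great circle: cos σ = sin φ₁ sin φ₂ + cos φ₁ cos φ₂ cos Δλ,  σ = 1.6902 rad → d_gc = 5815.8 nmi
Rhumb line: Δψ = -1.7882, q = Δφ/Δψ = 0.6871, d_rh = R√(Δφ²+q²Δλ²) = 6346.6 nmi
Excess = 6346.6 − 5815.8 = 530.8 ≈ 531 nmi

531 nmi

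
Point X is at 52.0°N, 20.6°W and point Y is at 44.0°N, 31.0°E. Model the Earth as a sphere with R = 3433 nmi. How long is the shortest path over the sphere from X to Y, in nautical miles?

2077 nmi

cos σ = sin φ₁ sin φ₂ + cos φ₁ cos φ₂ cos Δλ
      = sin(52.00°)sin(44.00°) + cos(52.00°)cos(44.00°)cos(51.60°) = 0.8225
σ = 34.666° → d = Rσ = 3433·0.60503 = 2077 nmi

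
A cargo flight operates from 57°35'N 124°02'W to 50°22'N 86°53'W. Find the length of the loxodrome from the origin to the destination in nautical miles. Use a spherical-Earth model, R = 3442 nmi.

Δψ = ln[tan(π/4+φ₂/2)/tan(π/4+φ₁/2)] = -0.2148;  Δφ = -0.1260 rad,  Δλ = +0.6484 rad
q = Δφ/Δψ = 0.5863
d = R·√(Δφ² + q²Δλ²) = 3442·0.40046 = 1378 nmi

1378 nmi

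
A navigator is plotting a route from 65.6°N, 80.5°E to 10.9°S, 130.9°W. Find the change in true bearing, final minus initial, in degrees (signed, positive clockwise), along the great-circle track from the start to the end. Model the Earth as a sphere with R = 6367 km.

Initial bearing θ₁ = atan2(sin Δλ cos φ₂, cos φ₁ sin φ₂ − sin φ₁ cos φ₂ cos Δλ) = 36.75°
Final bearing θ₂ = (initial bearing from the destination back to the start) + 180° = 165.42°
Δθ = θ₂ − θ₁ = +128.7°

+128.7°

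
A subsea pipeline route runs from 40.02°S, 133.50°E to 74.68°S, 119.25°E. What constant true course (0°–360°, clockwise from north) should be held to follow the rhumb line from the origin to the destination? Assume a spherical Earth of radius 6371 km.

Δψ = ln[tan(π/4+φ₂/2)/tan(π/4+φ₁/2)] = -1.2429
Δλ = -0.2487 rad (taken the short way round)
course = atan2(Δλ, Δψ) = 191.32°

191.3°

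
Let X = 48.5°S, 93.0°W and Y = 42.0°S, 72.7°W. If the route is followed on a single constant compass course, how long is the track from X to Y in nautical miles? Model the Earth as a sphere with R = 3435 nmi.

940 nmi

Δψ = ln[tan(π/4+φ₂/2)/tan(π/4+φ₁/2)] = +0.1614;  Δφ = +0.1134 rad,  Δλ = +0.3543 rad
q = Δφ/Δψ = 0.7029
d = R·√(Δφ² + q²Δλ²) = 3435·0.27365 = 940 nmi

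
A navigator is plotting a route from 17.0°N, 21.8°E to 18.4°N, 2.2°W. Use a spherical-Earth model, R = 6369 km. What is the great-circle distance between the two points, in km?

Haversine: a = sin²(Δφ/2)+cos φ₁ cos φ₂ sin²(Δλ/2) = 0.03937;  σ = 2·atan2(√a,√(1−a))
σ = 22.890° → d = Rσ = 6369·0.39951 = 2544 km

2544 km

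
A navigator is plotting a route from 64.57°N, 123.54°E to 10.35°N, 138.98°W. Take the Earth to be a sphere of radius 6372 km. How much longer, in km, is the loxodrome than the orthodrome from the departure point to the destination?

Great circle: cos σ = sin φ₁ sin φ₂ + cos φ₁ cos φ₂ cos Δλ,  σ = 1.4633 rad → d_gc = 9324.3 km
Rhumb line: Δψ = -1.3072, q = Δφ/Δψ = 0.7239, d_rh = R√(Δφ²+q²Δλ²) = 9897.1 km
Excess = 9897.1 − 9324.3 = 572.8 ≈ 573 km

573 km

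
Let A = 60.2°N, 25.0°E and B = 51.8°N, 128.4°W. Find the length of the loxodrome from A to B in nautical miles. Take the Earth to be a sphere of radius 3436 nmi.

Δψ = ln[tan(π/4+φ₂/2)/tan(π/4+φ₁/2)] = -0.2635;  Δφ = -0.1466 rad,  Δλ = -2.6773 rad
q = Δφ/Δψ = 0.5565
d = R·√(Δφ² + q²Δλ²) = 3436·1.49708 = 5144 nmi

5144 nmi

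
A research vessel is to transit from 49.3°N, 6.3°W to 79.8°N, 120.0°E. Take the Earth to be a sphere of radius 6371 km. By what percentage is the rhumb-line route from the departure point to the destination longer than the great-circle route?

Great circle: σ = 0.8260 rad → d_gc = Rσ = 5262.7 km
Rhumb: Δφ = +0.5323, Δλ = +2.2044, Δψ = +1.4245, q = Δφ/Δψ = 0.3737 → d_rh = R√(Δφ²+q²Δλ²) = 6248.5 km
Excess = (6248.5 − 5262.7) / 5262.7 = 985.8 / 5262.7 = 18.73% ≈ 18.7%

18.7%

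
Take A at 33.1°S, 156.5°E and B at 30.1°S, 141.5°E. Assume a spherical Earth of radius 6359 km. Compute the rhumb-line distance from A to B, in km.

Rhumb course C = atan2(Δλ, Δψ) with Δψ = ln[tan(π/4+φ₂/2)/tan(π/4+φ₁/2)] = +0.0615, Δλ = -0.2618 → C = 283.22°
d = R·|Δφ| / |cos C| = 6359·0.05236 / 0.22864 = 1456 km

1456 km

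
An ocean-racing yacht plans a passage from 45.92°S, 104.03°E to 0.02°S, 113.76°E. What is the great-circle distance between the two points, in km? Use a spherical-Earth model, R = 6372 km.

Haversine: a = sin²(Δφ/2)+cos φ₁ cos φ₂ sin²(Δλ/2) = 0.15705;  σ = 2·atan2(√a,√(1−a))
σ = 46.693° → d = Rσ = 6372·0.81495 = 5193 km

5193 km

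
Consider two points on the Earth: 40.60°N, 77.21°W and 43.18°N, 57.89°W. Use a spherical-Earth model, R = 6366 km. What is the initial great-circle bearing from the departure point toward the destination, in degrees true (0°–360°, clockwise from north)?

73.4°

N = sin Δλ·cos φ₂ = +0.2413;  D = cos φ₁ sin φ₂ − sin φ₁ cos φ₂ cos Δλ = +0.0717
initial course = atan2(N, D) = 73.44°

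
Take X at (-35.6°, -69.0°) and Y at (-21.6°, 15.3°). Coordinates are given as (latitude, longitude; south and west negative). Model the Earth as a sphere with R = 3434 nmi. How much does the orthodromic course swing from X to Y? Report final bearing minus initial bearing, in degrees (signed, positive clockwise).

At departure: θ₁ = atan2(sin Δλ cos φ₂, cos φ₁ sin φ₂ − sin φ₁ cos φ₂ cos Δλ) = 104.87°
At arrival: θ₂ = atan2(sin Δλ cos φ₁, −cos φ₂ sin φ₁ + sin φ₂ cos φ₁ cos Δλ) = 57.70°
Δθ = θ₂ − θ₁ = -47.2°

-47.2°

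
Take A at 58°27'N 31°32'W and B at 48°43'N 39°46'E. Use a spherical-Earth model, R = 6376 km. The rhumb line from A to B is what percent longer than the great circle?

4.6%

Great circle: σ = 0.7211 rad → d_gc = Rσ = 4597.9 km
Rhumb: Δφ = -0.1699, Δλ = +1.2444, Δψ = -0.2878, q = Δφ/Δψ = 0.5903 → d_rh = R√(Δφ²+q²Δλ²) = 4807.3 km
Excess = (4807.3 − 4597.9) / 4597.9 = 209.4 / 4597.9 = 4.554% ≈ 4.6%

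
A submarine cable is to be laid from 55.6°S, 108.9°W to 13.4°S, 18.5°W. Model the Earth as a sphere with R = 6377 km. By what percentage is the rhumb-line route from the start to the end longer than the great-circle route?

Great circle: σ = 1.3823 rad → d_gc = Rσ = 8814.9 km
Rhumb: Δφ = +0.7365, Δλ = +1.5778, Δψ = +0.9366, q = Δφ/Δψ = 0.7864 → d_rh = R√(Δφ²+q²Δλ²) = 9201.3 km
Excess = (9201.3 − 8814.9) / 8814.9 = 386.4 / 8814.9 = 4.38% ≈ 4.4%

4.4%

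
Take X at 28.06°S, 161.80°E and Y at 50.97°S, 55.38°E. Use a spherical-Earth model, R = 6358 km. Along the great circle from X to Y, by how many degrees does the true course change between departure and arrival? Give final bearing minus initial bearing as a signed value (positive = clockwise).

+81.9°

Initial bearing θ₁ = atan2(sin Δλ cos φ₂, cos φ₁ sin φ₂ − sin φ₁ cos φ₂ cos Δλ) = 218.14°
Final bearing θ₂ = (initial bearing from the destination back to the start) + 180° = 300.07°
Δθ = θ₂ − θ₁ = +81.9°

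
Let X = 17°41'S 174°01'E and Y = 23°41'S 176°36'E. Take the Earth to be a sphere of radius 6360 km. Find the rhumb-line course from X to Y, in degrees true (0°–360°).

Meridional parts: M(φ₁)=-0.3137, M(φ₂)=-0.4257 → ΔM = -0.1120;  Δλ = +0.0451 rad
tan C = Δλ / ΔM = -0.4026 → C = 158.07°

158.1°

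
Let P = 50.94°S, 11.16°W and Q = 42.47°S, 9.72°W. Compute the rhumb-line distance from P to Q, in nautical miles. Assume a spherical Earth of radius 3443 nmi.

Δψ = ln[tan(π/4+φ₂/2)/tan(π/4+φ₁/2)] = +0.2162;  Δφ = +0.1478 rad,  Δλ = +0.0251 rad
q = Δφ/Δψ = 0.6837
d = R·√(Δφ² + q²Δλ²) = 3443·0.14882 = 512 nmi

512 nmi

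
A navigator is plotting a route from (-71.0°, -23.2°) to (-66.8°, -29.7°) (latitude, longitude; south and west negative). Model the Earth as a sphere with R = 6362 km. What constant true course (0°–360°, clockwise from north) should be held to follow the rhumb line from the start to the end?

331.0°

Meridional parts: M(φ₁)=-1.7877, M(φ₂)=-1.5834 → ΔM = +0.2043;  Δλ = -0.1134 rad
tan C = Δλ / ΔM = -0.5553 → C = 330.96°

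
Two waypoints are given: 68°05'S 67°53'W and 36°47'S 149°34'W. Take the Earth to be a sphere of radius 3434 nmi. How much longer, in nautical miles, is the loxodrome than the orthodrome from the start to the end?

192 nmi

Great circle: cos σ = sin φ₁ sin φ₂ + cos φ₁ cos φ₂ cos Δλ,  σ = 0.9289 rad → d_gc = 3189.7 nmi
Rhumb line: Δψ = +0.9506, q = Δφ/Δψ = 0.5747, d_rh = R√(Δφ²+q²Δλ²) = 3381.6 nmi
Excess = 3381.6 − 3189.7 = 191.9 ≈ 192 nmi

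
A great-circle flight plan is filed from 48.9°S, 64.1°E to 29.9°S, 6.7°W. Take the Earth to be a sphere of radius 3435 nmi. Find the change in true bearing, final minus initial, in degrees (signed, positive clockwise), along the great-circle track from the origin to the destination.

+49.2°

At departure: θ₁ = atan2(sin Δλ cos φ₂, cos φ₁ sin φ₂ − sin φ₁ cos φ₂ cos Δλ) = 262.15°
At arrival: θ₂ = atan2(sin Δλ cos φ₁, −cos φ₂ sin φ₁ + sin φ₂ cos φ₁ cos Δλ) = 311.31°
Δθ = θ₂ − θ₁ = +49.2°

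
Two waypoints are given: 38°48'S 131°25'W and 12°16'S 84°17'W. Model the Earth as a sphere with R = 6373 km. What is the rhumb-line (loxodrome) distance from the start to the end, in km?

Δψ = ln[tan(π/4+φ₂/2)/tan(π/4+φ₁/2)] = +0.5201;  Δφ = +0.4631 rad,  Δλ = +0.8226 rad
q = Δφ/Δψ = 0.8905
d = R·√(Δφ² + q²Δλ²) = 6373·0.86663 = 5523 km

5523 km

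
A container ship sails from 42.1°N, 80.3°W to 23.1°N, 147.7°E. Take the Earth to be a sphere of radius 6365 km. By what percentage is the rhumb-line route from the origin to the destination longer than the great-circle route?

10.6%

Great circle: σ = 1.7657 rad → d_gc = Rσ = 11238.5 km
Rhumb: Δφ = -0.3316, Δλ = -2.3038, Δψ = -0.3970, q = Δφ/Δψ = 0.8354 → d_rh = R√(Δφ²+q²Δλ²) = 12430.5 km
Excess = (12430.5 − 11238.5) / 11238.5 = 1192.0 / 11238.5 = 10.61% ≈ 10.6%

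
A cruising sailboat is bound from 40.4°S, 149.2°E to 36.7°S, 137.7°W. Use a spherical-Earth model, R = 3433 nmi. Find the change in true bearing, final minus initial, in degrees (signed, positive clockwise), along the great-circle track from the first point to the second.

At departure: θ₁ = atan2(sin Δλ cos φ₂, cos φ₁ sin φ₂ − sin φ₁ cos φ₂ cos Δλ) = 111.62°
At arrival: θ₂ = atan2(sin Δλ cos φ₁, −cos φ₂ sin φ₁ + sin φ₂ cos φ₁ cos Δλ) = 62.01°
Δθ = θ₂ − θ₁ = -49.6°

-49.6°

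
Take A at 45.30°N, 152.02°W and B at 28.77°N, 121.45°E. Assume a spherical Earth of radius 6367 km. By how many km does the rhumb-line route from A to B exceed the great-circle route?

Great circle: cos σ = sin φ₁ sin φ₂ + cos φ₁ cos φ₂ cos Δλ,  σ = 1.1816 rad → d_gc = 7523.40 km
Rhumb line: Δψ = -0.3641, q = Δφ/Δψ = 0.7923, d_rh = R√(Δφ²+q²Δλ²) = 7836.88 km
Excess = 7836.88 − 7523.40 = 313.48 ≈ 313 km

313 km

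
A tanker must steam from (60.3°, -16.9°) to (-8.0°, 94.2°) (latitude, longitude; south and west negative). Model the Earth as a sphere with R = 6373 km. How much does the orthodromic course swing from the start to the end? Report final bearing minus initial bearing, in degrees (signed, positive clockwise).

At departure: θ₁ = atan2(sin Δλ cos φ₂, cos φ₁ sin φ₂ − sin φ₁ cos φ₂ cos Δλ) = 75.40°
At arrival: θ₂ = atan2(sin Δλ cos φ₁, −cos φ₂ sin φ₁ + sin φ₂ cos φ₁ cos Δλ) = 151.04°
Δθ = θ₂ − θ₁ = +75.6°

+75.6°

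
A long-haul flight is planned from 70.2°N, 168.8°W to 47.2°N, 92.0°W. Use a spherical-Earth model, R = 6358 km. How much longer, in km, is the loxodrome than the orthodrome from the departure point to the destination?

277 km

Great circle: cos σ = sin φ₁ sin φ₂ + cos φ₁ cos φ₂ cos Δλ,  σ = 0.7334 rad → d_gc = 4662.9 km
Rhumb line: Δψ = -0.8089, q = Δφ/Δψ = 0.4963, d_rh = R√(Δφ²+q²Δλ²) = 4939.7 km
Excess = 4939.7 − 4662.9 = 276.8 ≈ 277 km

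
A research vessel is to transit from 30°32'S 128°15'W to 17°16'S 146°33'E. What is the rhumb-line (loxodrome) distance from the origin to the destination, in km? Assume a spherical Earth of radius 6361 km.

8746 km

Rhumb course C = atan2(Δλ, Δψ) with Δψ = ln[tan(π/4+φ₂/2)/tan(π/4+φ₁/2)] = +0.2541, Δλ = -1.4870 → C = 279.70°
d = R·|Δφ| / |cos C| = 6361·0.23155 / 0.16841 = 8746 km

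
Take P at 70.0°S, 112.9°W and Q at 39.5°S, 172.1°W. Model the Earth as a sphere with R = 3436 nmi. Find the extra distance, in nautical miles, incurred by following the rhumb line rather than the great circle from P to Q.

Great circle: cos σ = sin φ₁ sin φ₂ + cos φ₁ cos φ₂ cos Δλ,  σ = 0.7483 rad → d_gc = 2571.1 nmi
Rhumb line: Δψ = +0.9839, q = Δφ/Δψ = 0.5411, d_rh = R√(Δφ²+q²Δλ²) = 2652.4 nmi
Excess = 2652.4 − 2571.1 = 81.3 ≈ 81 nmi

81 nmi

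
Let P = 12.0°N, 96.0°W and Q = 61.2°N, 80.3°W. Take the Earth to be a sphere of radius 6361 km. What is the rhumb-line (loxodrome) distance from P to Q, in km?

5615 km

Rhumb course C = atan2(Δλ, Δψ) with Δψ = ln[tan(π/4+φ₂/2)/tan(π/4+φ₁/2)] = +1.1486, Δλ = +0.2740 → C = 13.42°
d = R·|Δφ| / |cos C| = 6361·0.85870 / 0.97270 = 5615 km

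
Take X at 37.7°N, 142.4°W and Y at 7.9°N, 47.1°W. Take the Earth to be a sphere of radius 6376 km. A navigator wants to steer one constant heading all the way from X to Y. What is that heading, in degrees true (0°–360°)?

Δψ = ln[tan(π/4+φ₂/2)/tan(π/4+φ₁/2)] = -0.5730
Δλ = +1.6633 rad (taken the short way round)
course = atan2(Δλ, Δψ) = 109.01°

109.0°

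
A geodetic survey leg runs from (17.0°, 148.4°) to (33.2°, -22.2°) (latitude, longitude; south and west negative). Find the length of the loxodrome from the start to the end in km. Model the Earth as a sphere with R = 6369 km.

17185 km

Rhumb course C = atan2(Δλ, Δψ) with Δψ = ln[tan(π/4+φ₂/2)/tan(π/4+φ₁/2)] = +0.3137, Δλ = -2.9775 → C = 276.01°
d = R·|Δφ| / |cos C| = 6369·0.28274 / 0.10479 = 17185 km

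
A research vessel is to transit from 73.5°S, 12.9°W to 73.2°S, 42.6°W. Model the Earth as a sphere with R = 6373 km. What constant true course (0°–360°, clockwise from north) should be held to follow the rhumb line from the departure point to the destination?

Meridional parts: M(φ₁)=-1.9311, M(φ₂)=-1.9128 → ΔM = +0.0183;  Δλ = -0.5184 rad
tan C = Δλ / ΔM = -28.3652 → C = 272.02°

272.0°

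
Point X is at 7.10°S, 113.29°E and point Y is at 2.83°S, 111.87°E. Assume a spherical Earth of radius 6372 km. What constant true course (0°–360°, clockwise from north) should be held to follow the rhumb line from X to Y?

341.7°

Meridional parts: M(φ₁)=-0.1242, M(φ₂)=-0.0494 → ΔM = +0.0748;  Δλ = -0.0248 rad
tan C = Δλ / ΔM = -0.3312 → C = 341.67°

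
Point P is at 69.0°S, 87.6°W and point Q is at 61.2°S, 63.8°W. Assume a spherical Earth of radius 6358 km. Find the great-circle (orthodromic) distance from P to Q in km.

1394 km

cos σ = sin φ₁ sin φ₂ + cos φ₁ cos φ₂ cos Δλ
      = sin(-69.00°)sin(-61.20°) + cos(-69.00°)cos(-61.20°)cos(23.80°) = 0.9761
σ = 12.561° → d = Rσ = 6358·0.21923 = 1394 km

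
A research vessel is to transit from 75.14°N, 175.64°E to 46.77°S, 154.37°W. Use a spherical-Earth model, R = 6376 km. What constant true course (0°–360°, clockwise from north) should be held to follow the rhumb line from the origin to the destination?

170.0°

Meridional parts: M(φ₁)=+2.0371, M(φ₂)=-0.9258 → ΔM = -2.9628;  Δλ = +0.5234 rad
tan C = Δλ / ΔM = -0.1767 → C = 169.98°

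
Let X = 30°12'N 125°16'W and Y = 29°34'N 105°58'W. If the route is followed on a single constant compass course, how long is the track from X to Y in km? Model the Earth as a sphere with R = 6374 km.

Δψ = ln[tan(π/4+φ₂/2)/tan(π/4+φ₁/2)] = -0.0127;  Δφ = -0.0111 rad,  Δλ = +0.3368 rad
q = Δφ/Δψ = 0.8670
d = R·√(Δφ² + q²Δλ²) = 6374·0.29227 = 1863 km

1863 km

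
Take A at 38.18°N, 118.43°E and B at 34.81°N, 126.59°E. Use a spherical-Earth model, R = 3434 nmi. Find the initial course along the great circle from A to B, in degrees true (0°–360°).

θ = atan2( sin Δλ·cos φ₂ ,  cos φ₁ sin φ₂ − sin φ₁ cos φ₂ cos Δλ )
  = atan2(+0.1165, -0.0536) = 114.72°

114.7°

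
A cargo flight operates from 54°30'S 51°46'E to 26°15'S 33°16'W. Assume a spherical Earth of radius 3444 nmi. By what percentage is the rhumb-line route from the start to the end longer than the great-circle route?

Great circle: σ = 1.1536 rad → d_gc = Rσ = 3973.1 nmi
Rhumb: Δφ = +0.4931, Δλ = -1.4841, Δψ = +0.6640, q = Δφ/Δψ = 0.7425 → d_rh = R√(Δφ²+q²Δλ²) = 4157.7 nmi
Excess = (4157.7 − 3973.1) / 3973.1 = 184.6 / 3973.1 = 4.646% ≈ 4.6%

4.6%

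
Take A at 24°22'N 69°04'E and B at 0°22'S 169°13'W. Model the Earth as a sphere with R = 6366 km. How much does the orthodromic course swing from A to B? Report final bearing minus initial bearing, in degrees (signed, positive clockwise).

+41.8°

Initial bearing θ₁ = atan2(sin Δλ cos φ₂, cos φ₁ sin φ₂ − sin φ₁ cos φ₂ cos Δλ) = 76.06°
Final bearing θ₂ = (initial bearing from the destination back to the start) + 180° = 117.85°
Δθ = θ₂ − θ₁ = +41.8°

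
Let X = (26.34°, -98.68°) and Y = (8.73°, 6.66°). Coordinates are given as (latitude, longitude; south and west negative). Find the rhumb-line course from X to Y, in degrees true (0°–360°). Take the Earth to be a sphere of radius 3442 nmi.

Δψ = ln[tan(π/4+φ₂/2)/tan(π/4+φ₁/2)] = -0.3239
Δλ = +1.8385 rad (taken the short way round)
course = atan2(Δλ, Δψ) = 99.99°

100.0°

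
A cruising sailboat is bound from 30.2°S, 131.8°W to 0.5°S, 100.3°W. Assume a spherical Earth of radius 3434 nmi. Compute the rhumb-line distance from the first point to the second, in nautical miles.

2529 nmi

Rhumb course C = atan2(Δλ, Δψ) with Δψ = ln[tan(π/4+φ₂/2)/tan(π/4+φ₁/2)] = +0.5446, Δλ = +0.5498 → C = 45.27°
d = R·|Δφ| / |cos C| = 3434·0.51836 / 0.70376 = 2529 nmi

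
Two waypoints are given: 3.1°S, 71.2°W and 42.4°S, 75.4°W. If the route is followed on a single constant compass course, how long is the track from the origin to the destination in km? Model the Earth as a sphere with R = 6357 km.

4380 km

Δψ = ln[tan(π/4+φ₂/2)/tan(π/4+φ₁/2)] = -0.7645;  Δφ = -0.6859 rad,  Δλ = -0.0733 rad
q = Δφ/Δψ = 0.8973
d = R·√(Δφ² + q²Δλ²) = 6357·0.68906 = 4380 km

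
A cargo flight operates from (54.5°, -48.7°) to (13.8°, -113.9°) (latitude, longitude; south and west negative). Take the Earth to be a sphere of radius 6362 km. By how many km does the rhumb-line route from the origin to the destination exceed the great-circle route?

145 km

Great circle: cos σ = sin φ₁ sin φ₂ + cos φ₁ cos φ₂ cos Δλ,  σ = 1.1255 rad → d_gc = 7160.33 km
Rhumb line: Δψ = -0.8959, q = Δφ/Δψ = 0.7929, d_rh = R√(Δφ²+q²Δλ²) = 7305.78 km
Excess = 7305.78 − 7160.33 = 145.45 ≈ 145 km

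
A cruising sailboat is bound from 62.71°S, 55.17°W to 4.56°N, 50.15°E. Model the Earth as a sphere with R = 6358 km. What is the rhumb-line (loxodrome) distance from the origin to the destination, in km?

Δψ = ln[tan(π/4+φ₂/2)/tan(π/4+φ₁/2)] = +1.4954;  Δφ = +1.1741 rad,  Δλ = +1.8382 rad
q = Δφ/Δψ = 0.7851
d = R·√(Δφ² + q²Δλ²) = 6358·1.86049 = 11829 km

11829 km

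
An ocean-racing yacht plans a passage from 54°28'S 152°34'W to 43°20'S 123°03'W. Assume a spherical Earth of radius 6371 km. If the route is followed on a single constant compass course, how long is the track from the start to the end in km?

2477 km

Δψ = ln[tan(π/4+φ₂/2)/tan(π/4+φ₁/2)] = +0.2973;  Δφ = +0.1943 rad,  Δλ = +0.5152 rad
q = Δφ/Δψ = 0.6536
d = R·√(Δφ² + q²Δλ²) = 6371·0.38876 = 2477 km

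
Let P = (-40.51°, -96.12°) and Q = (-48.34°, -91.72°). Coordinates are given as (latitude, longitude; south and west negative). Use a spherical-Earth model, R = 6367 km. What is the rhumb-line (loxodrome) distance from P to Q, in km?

937 km

Δψ = ln[tan(π/4+φ₂/2)/tan(π/4+φ₁/2)] = -0.1918;  Δφ = -0.1367 rad,  Δλ = +0.0768 rad
q = Δφ/Δψ = 0.7125
d = R·√(Δφ² + q²Δλ²) = 6367·0.14721 = 937 km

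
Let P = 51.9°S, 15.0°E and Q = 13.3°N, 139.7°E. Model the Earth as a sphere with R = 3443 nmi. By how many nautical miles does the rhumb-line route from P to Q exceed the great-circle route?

Great circle: cos σ = sin φ₁ sin φ₂ + cos φ₁ cos φ₂ cos Δλ,  σ = 2.1210 rad → d_gc = 7302.7 nmi
Rhumb line: Δψ = +1.2976, q = Δφ/Δψ = 0.8770, d_rh = R√(Δφ²+q²Δλ²) = 7651.0 nmi
Excess = 7651.0 − 7302.7 = 348.3 ≈ 348 nmi

348 nmi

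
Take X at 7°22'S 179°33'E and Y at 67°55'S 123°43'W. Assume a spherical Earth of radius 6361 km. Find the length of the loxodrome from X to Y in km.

Rhumb course C = atan2(Δλ, Δψ) with Δψ = ln[tan(π/4+φ₂/2)/tan(π/4+φ₁/2)] = -1.5051, Δλ = +0.9902 → C = 146.66°
d = R·|Δφ| / |cos C| = 6361·1.05680 / 0.83543 = 8047 km

8047 km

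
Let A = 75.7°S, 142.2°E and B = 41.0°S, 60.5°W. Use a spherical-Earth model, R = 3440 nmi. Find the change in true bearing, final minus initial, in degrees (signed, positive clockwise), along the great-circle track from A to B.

-154.6°

Initial bearing θ₁ = atan2(sin Δλ cos φ₂, cos φ₁ sin φ₂ − sin φ₁ cos φ₂ cos Δλ) = 160.81°
Final bearing θ₂ = (initial bearing from the destination back to the start) + 180° = 6.18°
Δθ = θ₂ − θ₁ = -154.6°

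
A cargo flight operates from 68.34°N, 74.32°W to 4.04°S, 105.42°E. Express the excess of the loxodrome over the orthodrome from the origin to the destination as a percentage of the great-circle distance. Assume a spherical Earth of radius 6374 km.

Great circle: σ = 2.0193 rad → d_gc = Rσ = 12871.3 km
Rhumb: Δφ = -1.2633, Δλ = +3.1371, Δψ = -1.7245, q = Δφ/Δψ = 0.7326 → d_rh = R√(Δφ²+q²Δλ²) = 16715.2 km
Excess = (16715.2 − 12871.3) / 12871.3 = 3843.9 / 12871.3 = 29.86% ≈ 29.9%

29.9%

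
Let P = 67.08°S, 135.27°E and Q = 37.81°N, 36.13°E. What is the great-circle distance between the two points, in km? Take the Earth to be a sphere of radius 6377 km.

cos σ = sin φ₁ sin φ₂ + cos φ₁ cos φ₂ cos Δλ
      = sin(-67.08°)sin(37.81°) + cos(-67.08°)cos(37.81°)cos(-99.14°) = -0.6135
σ = 127.844° → d = Rσ = 6377·2.23131 = 14229 km

14229 km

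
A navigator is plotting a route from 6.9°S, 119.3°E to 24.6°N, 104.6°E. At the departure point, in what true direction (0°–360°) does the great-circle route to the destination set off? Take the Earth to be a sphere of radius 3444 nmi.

336.0°

N = sin Δλ·cos φ₂ = -0.2307;  D = cos φ₁ sin φ₂ − sin φ₁ cos φ₂ cos Δλ = +0.5189
initial course = atan2(N, D) = 336.03°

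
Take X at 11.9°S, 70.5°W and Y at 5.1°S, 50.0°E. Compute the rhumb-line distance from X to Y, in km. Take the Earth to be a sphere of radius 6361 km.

Rhumb course C = atan2(Δλ, Δψ) with Δψ = ln[tan(π/4+φ₂/2)/tan(π/4+φ₁/2)] = +0.1201, Δλ = +2.1031 → C = 86.73°
d = R·|Δφ| / |cos C| = 6361·0.11868 / 0.05700 = 13244 km

13244 km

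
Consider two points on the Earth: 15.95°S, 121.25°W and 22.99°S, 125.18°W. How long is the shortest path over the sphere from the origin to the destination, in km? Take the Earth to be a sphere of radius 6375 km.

885 km

Haversine: a = sin²(Δφ/2)+cos φ₁ cos φ₂ sin²(Δλ/2) = 0.00481;  σ = 2·atan2(√a,√(1−a))
σ = 7.954° → d = Rσ = 6375·0.13882 = 885 km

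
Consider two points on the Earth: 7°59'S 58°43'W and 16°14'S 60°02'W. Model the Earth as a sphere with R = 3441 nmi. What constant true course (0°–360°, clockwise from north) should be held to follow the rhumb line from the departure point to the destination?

Meridional parts: M(φ₁)=-0.1398, M(φ₂)=-0.2872 → ΔM = -0.1474;  Δλ = -0.0230 rad
tan C = Δλ / ΔM = +0.1559 → C = 188.86°

188.9°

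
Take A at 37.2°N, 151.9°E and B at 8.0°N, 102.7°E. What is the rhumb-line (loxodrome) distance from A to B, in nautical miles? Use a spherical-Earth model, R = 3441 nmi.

3209 nmi

Δψ = ln[tan(π/4+φ₂/2)/tan(π/4+φ₁/2)] = -0.5603;  Δφ = -0.5096 rad,  Δλ = -0.8587 rad
q = Δφ/Δψ = 0.9096
d = R·√(Δφ² + q²Δλ²) = 3441·0.93264 = 3209 nmi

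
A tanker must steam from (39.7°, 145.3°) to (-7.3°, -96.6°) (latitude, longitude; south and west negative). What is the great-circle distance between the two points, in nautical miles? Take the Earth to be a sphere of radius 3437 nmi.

6967 nmi

cos σ = sin φ₁ sin φ₂ + cos φ₁ cos φ₂ cos Δλ
      = sin(39.70°)sin(-7.30°) + cos(39.70°)cos(-7.30°)cos(118.10°) = -0.4406
σ = 116.144° → d = Rσ = 3437·2.02709 = 6967 nmi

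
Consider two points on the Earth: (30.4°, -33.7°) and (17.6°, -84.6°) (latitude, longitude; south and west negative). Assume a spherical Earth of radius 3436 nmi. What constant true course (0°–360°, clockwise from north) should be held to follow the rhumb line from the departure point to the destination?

Δψ = ln[tan(π/4+φ₂/2)/tan(π/4+φ₁/2)] = -0.2453
Δλ = -0.8884 rad (taken the short way round)
course = atan2(Δλ, Δψ) = 254.57°

254.6°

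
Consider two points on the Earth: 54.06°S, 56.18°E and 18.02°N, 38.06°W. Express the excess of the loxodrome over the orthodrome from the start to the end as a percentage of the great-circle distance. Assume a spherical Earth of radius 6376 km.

2.1%

Great circle: σ = 1.8668 rad → d_gc = Rσ = 11902.9 km
Rhumb: Δφ = +1.2580, Δλ = -1.6448, Δψ = +1.4458, q = Δφ/Δψ = 0.8701 → d_rh = R√(Δφ²+q²Δλ²) = 12149.6 km
Excess = (12149.6 − 11902.9) / 11902.9 = 246.7 / 11902.9 = 2.07% ≈ 2.1%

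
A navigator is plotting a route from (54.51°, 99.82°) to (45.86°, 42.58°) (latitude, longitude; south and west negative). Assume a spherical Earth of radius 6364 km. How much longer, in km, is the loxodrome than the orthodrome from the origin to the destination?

106 km

Great circle: cos σ = sin φ₁ sin φ₂ + cos φ₁ cos φ₂ cos Δλ,  σ = 0.6383 rad → d_gc = 4062.3 km
Rhumb line: Δψ = -0.2367, q = Δφ/Δψ = 0.6379, d_rh = R√(Δφ²+q²Δλ²) = 4168.2 km
Excess = 4168.2 − 4062.3 = 105.9 ≈ 106 km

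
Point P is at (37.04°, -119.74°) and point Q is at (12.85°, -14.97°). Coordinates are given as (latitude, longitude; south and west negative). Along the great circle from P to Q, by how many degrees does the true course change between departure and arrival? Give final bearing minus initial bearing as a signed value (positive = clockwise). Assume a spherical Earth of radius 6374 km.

At departure: θ₁ = atan2(sin Δλ cos φ₂, cos φ₁ sin φ₂ − sin φ₁ cos φ₂ cos Δλ) = 70.86°
At arrival: θ₂ = atan2(sin Δλ cos φ₁, −cos φ₂ sin φ₁ + sin φ₂ cos φ₁ cos Δλ) = 129.34°
Δθ = θ₂ − θ₁ = +58.5°

+58.5°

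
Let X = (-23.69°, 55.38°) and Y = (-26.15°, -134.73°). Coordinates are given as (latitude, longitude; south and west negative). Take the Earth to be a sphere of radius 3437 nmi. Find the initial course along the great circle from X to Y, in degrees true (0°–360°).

168.3°

N = sin Δλ·cos φ₂ = +0.1576;  D = cos φ₁ sin φ₂ − sin φ₁ cos φ₂ cos Δλ = -0.7586
initial course = atan2(N, D) = 168.27°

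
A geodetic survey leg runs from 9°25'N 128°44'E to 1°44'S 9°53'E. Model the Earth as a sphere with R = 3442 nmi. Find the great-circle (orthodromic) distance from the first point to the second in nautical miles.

cos σ = sin φ₁ sin φ₂ + cos φ₁ cos φ₂ cos Δλ
      = sin(9.42°)sin(-1.73°) + cos(9.42°)cos(-1.73°)cos(-118.85°) = -0.4807
σ = 118.734° → d = Rσ = 3442·2.07230 = 7133 nmi

7133 nmi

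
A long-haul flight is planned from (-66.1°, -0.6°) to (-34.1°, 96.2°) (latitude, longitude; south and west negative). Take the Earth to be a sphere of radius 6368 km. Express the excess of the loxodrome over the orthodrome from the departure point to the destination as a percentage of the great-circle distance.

Great circle: σ = 1.0783 rad → d_gc = Rσ = 6866.5 km
Rhumb: Δφ = +0.5585, Δλ = +1.6895, Δψ = +0.9191, q = Δφ/Δψ = 0.6077 → d_rh = R√(Δφ²+q²Δλ²) = 7442.5 km
Excess = (7442.5 − 6866.5) / 6866.5 = 576.0 / 6866.5 = 8.39% ≈ 8.4%

8.4%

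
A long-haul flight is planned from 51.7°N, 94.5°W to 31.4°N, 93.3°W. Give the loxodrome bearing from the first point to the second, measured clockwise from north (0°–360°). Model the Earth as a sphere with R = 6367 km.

177.5°

Δψ = ln[tan(π/4+φ₂/2)/tan(π/4+φ₁/2)] = -0.4800
Δλ = +0.0209 rad (taken the short way round)
course = atan2(Δλ, Δψ) = 177.50°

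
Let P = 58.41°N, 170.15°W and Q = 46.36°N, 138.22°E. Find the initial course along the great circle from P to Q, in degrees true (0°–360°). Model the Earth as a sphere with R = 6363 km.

271.5°

N = sin Δλ·cos φ₂ = -0.5411;  D = cos φ₁ sin φ₂ − sin φ₁ cos φ₂ cos Δλ = +0.0142
initial course = atan2(N, D) = 271.50°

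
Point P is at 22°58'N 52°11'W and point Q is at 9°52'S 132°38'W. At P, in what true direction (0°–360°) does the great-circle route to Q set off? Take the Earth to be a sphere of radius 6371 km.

257.2°

N = sin Δλ·cos φ₂ = -0.9716;  D = cos φ₁ sin φ₂ − sin φ₁ cos φ₂ cos Δλ = -0.2216
initial course = atan2(N, D) = 257.15°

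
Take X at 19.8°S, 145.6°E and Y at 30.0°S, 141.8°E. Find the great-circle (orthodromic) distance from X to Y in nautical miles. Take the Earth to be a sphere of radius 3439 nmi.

646 nmi

Haversine: a = sin²(Δφ/2)+cos φ₁ cos φ₂ sin²(Δλ/2) = 0.00880;  σ = 2·atan2(√a,√(1−a))
σ = 10.764° → d = Rσ = 3439·0.18787 = 646 nmi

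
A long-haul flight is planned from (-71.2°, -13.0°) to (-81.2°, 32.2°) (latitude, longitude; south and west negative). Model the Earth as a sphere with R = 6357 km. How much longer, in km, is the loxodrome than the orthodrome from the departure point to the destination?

Great circle: cos σ = sin φ₁ sin φ₂ + cos φ₁ cos φ₂ cos Δλ,  σ = 0.2446 rad → d_gc = 1554.6 km
Rhumb line: Δψ = -0.7662, q = Δφ/Δψ = 0.2278, d_rh = R√(Δφ²+q²Δλ²) = 1592.5 km
Excess = 1592.5 − 1554.6 = 37.9 ≈ 38 km

38 km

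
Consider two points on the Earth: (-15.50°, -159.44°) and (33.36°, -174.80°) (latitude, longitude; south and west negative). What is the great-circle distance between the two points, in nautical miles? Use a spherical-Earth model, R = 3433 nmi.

cos σ = sin φ₁ sin φ₂ + cos φ₁ cos φ₂ cos Δλ
      = sin(-15.50°)sin(33.36°) + cos(-15.50°)cos(33.36°)cos(-15.36°) = 0.6292
σ = 51.012° → d = Rσ = 3433·0.89033 = 3057 nmi

3057 nmi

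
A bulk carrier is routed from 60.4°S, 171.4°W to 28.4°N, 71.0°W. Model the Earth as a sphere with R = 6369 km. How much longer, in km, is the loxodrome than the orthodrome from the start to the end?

Great circle: cos σ = sin φ₁ sin φ₂ + cos φ₁ cos φ₂ cos Δλ,  σ = 2.0852 rad → d_gc = 13280.4 km
Rhumb line: Δψ = +1.8483, q = Δφ/Δψ = 0.8385, d_rh = R√(Δφ²+q²Δλ²) = 13602.0 km
Excess = 13602.0 − 13280.4 = 321.6 ≈ 322 km

322 km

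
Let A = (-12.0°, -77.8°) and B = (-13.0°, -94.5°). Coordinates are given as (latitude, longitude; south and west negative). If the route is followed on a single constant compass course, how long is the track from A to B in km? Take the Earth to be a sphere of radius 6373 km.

Δψ = ln[tan(π/4+φ₂/2)/tan(π/4+φ₁/2)] = -0.0179;  Δφ = -0.0175 rad,  Δλ = -0.2915 rad
q = Δφ/Δψ = 0.9763
d = R·√(Δφ² + q²Δλ²) = 6373·0.28509 = 1817 km

1817 km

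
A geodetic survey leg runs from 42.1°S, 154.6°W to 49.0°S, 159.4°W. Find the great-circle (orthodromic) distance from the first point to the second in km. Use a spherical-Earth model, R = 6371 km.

853 km

cos σ = sin φ₁ sin φ₂ + cos φ₁ cos φ₂ cos Δλ
      = sin(-42.10°)sin(-49.00°) + cos(-42.10°)cos(-49.00°)cos(-4.80°) = 0.9911
σ = 7.671° → d = Rσ = 6371·0.13389 = 853 km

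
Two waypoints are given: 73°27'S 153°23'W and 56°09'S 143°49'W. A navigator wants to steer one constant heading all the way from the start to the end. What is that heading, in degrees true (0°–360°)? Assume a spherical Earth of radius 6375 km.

Meridional parts: M(φ₁)=-1.9280, M(φ₂)=-1.1897 → ΔM = +0.7383;  Δλ = +0.1670 rad
tan C = Δλ / ΔM = +0.2262 → C = 12.74°

12.7°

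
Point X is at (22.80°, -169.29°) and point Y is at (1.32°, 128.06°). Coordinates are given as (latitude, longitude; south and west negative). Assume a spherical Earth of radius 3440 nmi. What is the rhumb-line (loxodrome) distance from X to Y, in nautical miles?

3876 nmi

Rhumb course C = atan2(Δλ, Δψ) with Δψ = ln[tan(π/4+φ₂/2)/tan(π/4+φ₁/2)] = -0.3858, Δλ = -1.0934 → C = 250.56°
d = R·|Δφ| / |cos C| = 3440·0.37490 / 0.33275 = 3876 nmi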